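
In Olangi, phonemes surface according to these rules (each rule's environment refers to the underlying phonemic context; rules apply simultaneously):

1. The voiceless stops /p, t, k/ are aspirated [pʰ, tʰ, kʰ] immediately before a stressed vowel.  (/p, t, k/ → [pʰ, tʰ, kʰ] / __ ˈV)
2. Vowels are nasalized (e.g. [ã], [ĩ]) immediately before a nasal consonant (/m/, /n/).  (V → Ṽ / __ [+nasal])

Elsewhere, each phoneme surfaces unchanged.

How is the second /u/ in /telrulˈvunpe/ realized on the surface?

/u/ — between /v/ and /n/, before a nasal consonant — surfaces as [ũ] (rule 2).

[ũ]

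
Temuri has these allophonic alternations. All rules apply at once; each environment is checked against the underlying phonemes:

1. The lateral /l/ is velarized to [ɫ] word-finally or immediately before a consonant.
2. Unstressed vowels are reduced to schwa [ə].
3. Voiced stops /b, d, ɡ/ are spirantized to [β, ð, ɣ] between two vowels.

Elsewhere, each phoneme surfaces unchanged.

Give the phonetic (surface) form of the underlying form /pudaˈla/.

/p/ (word-initial) is unaffected → [p].
/u/ (between /p/ and /d/) occurs in an unstressed syllable → [ə] by rule 2.
/d/ (between /u/ and /a/) occurs between two vowels → [ð] by rule 3.
Rule 2 applies to /a/ (between /d/ and /l/: in an unstressed syllable) → [ə].
/l/ — between /a/ and /a/; rule 1 does not apply here → [l].
/a/ (word-final) is in the target of rule 2 but the environment (in an unstressed syllable) is not met → [a].

[pəðəˈla]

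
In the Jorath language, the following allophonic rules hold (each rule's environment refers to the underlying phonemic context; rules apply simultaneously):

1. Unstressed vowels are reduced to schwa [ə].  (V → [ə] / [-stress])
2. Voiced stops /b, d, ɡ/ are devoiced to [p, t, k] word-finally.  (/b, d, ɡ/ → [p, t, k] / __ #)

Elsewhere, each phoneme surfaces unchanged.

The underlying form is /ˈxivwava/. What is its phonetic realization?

/x/ (word-initial): no rule targets it → [x].
/i/ (between /x/ and /v/) fails the environment for rule 1, so it stays [i].
/v/ (between /i/ and /w/): no rule targets it → [v].
/w/ (between /v/ and /a/): no rule targets it → [w].
/a/ meets the environment for rule 1 (in an unstressed syllable) → [ə].
/v/ (between /a/ and /a/) is unaffected → [v].
Rule 1 applies to /a/ (word-final: in an unstressed syllable) → [ə].

[ˈxivwəvə]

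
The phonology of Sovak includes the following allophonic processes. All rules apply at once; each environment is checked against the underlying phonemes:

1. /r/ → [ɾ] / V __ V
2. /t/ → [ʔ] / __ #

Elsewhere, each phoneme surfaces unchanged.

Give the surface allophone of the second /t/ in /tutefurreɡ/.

/t/ (between /u/ and /e/) is in the target of rule 2 but the environment (word-finally) is not met → [t].

[t]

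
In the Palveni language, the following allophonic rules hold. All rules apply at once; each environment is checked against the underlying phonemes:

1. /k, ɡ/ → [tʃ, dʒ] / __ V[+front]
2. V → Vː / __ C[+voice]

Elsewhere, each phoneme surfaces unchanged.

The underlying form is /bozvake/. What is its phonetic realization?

/o/ meets the environment for rule 2 (before a voiced consonant) → [oː].
/a/ (between /v/ and /k/) fails the environment for rule 2, so it stays [a].
/k/ (between /a/ and /e/): before a front vowel, so rule 1 applies → [tʃ].
/e/ (word-final) is in the target of rule 2 but the environment (before a voiced consonant) is not met → [e].

[boːzvatʃe]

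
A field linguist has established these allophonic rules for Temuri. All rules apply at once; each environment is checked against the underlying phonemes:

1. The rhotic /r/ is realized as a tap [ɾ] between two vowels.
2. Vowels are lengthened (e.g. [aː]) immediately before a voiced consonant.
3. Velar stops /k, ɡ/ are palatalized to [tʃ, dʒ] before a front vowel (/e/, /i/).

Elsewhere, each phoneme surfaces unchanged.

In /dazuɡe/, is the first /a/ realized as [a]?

/a/ (between /d/ and /z/): before a voiced consonant, so rule 2 applies → [aː].
The actual realization is [aː], not [a].

No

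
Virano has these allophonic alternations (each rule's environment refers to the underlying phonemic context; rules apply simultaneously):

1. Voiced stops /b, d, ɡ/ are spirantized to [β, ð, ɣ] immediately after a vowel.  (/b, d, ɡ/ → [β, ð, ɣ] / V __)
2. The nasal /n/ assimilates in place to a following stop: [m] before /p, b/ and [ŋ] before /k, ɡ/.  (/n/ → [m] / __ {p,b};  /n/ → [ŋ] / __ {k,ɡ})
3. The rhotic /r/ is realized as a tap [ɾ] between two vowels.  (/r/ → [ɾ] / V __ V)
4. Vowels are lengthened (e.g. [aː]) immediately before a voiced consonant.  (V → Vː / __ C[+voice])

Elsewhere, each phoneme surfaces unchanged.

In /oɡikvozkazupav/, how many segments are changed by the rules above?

5

Segments that undergo a rule: /o/ → [oː] (rule 4); /ɡ/ → [ɣ] (rule 1); /o/ → [oː] (rule 4); /a/ → [aː] (rule 4); /a/ → [aː] (rule 4).
All other segments surface unchanged.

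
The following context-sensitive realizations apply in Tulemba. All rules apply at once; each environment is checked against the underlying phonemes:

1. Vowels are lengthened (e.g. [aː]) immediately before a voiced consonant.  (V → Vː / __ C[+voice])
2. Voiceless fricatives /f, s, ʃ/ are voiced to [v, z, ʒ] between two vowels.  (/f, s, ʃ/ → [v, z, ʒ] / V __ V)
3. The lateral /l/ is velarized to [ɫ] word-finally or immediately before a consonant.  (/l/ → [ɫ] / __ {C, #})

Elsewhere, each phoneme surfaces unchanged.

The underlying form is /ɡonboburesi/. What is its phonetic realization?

/ɡ/ — not in any rule's target class → [ɡ].
/o/ — between /ɡ/ and /n/, before a voiced consonant — surfaces as [oː] (rule 1).
/n/ (between /o/ and /b/) is unaffected → [n].
/b/ (between /n/ and /o/) is unaffected → [b].
/o/ (between /b/ and /b/) occurs before a voiced consonant → [oː] by rule 1.
/b/ — not in any rule's target class → [b].
Rule 1 applies to /u/ (between /b/ and /r/: before a voiced consonant) → [uː].
/r/ (between /u/ and /e/) is unaffected → [r].
/e/ (between /r/ and /s/) fails the environment for rule 1, so it stays [e].
/s/ — between /e/ and /i/, between two vowels — surfaces as [z] (rule 2).
/i/ (word-final) fails the environment for rule 1, so it stays [i].

[ɡoːnboːbuːrezi]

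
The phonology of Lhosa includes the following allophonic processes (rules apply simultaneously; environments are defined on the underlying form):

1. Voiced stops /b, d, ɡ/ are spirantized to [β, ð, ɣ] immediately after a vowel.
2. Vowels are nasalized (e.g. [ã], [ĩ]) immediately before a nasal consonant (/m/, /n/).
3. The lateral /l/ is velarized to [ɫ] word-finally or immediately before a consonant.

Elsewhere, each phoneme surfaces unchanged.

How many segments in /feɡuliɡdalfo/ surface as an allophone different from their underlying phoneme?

Segments that undergo a rule: /ɡ/ → [ɣ] (rule 1); /ɡ/ → [ɣ] (rule 1); /l/ → [ɫ] (rule 3).
All other segments surface unchanged.

3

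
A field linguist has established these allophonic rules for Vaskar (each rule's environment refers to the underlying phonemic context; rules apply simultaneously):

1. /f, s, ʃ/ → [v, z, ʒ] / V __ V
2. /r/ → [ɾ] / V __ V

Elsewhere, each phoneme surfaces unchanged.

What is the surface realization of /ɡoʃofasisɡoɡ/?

Rule 1 applies to /ʃ/ (between /o/ and /o/: between two vowels) → [ʒ].
Rule 1 applies to /f/ (between /o/ and /a/: between two vowels) → [v].
/s/ meets the environment for rule 1 (between two vowels) → [z].
/s/ — between /i/ and /ɡ/; rule 1 does not apply here → [s].

[ɡoʒovazisɡoɡ]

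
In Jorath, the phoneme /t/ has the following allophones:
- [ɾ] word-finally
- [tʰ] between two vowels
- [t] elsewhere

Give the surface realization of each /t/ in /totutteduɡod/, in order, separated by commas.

Occurrence 1 (position 1): no conditioning environment matches → elsewhere allophone [t].
Occurrence 2 (position 3): between two vowels → [tʰ].
Occurrence 3 (position 5): no conditioning environment matches → elsewhere allophone [t].
Occurrence 4 (position 6): no conditioning environment matches → elsewhere allophone [t].

[t], [tʰ], [t], [t]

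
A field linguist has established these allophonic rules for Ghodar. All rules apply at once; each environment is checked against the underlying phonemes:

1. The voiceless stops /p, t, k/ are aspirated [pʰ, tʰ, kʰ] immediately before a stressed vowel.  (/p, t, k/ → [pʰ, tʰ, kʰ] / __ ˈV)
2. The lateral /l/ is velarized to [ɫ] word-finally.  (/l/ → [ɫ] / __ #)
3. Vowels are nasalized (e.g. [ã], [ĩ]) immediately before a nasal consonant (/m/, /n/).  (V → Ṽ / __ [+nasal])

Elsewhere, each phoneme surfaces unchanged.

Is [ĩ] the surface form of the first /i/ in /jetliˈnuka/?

/i/ (between /l/ and /n/) occurs before a nasal consonant → [ĩ] by rule 3.
The actual realization is [ĩ], which matches [ĩ].

Yes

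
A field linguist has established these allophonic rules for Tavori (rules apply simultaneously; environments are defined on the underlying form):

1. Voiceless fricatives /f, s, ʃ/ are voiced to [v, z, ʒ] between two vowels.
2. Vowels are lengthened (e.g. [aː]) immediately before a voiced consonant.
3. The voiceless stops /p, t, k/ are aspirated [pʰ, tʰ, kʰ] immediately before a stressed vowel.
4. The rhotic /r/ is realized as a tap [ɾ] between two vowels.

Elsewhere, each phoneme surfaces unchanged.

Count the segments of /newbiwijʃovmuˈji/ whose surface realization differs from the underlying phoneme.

Segments that undergo a rule: /e/ → [eː] (rule 2); /i/ → [iː] (rule 2); /i/ → [iː] (rule 2); /o/ → [oː] (rule 2); /u/ → [uː] (rule 2).
All other segments surface unchanged.

5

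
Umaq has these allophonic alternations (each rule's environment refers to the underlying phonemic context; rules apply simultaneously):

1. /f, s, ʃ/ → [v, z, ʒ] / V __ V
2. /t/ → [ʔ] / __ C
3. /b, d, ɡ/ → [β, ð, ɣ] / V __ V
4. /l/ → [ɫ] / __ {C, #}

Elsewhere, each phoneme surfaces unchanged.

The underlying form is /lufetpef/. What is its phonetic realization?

/l/ — word-initial; rule 4 does not apply here → [l].
/u/ (between /l/ and /f/) is unaffected → [u].
/f/ meets the environment for rule 1 (between two vowels) → [v].
/e/ (between /f/ and /t/): no rule targets it → [e].
/t/ — between /e/ and /p/, immediately before a consonant — surfaces as [ʔ] (rule 2).
/p/ stays [p].
/e/ stays [e].
/f/ — word-final; rule 1 does not apply here → [f].

[luveʔpef]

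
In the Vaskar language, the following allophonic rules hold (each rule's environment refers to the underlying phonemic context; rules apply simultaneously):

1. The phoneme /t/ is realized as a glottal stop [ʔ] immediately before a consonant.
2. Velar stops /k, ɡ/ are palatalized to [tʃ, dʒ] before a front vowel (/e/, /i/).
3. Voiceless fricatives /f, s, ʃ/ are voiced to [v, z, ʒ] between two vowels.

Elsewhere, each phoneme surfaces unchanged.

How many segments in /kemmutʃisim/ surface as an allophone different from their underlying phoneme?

3

Segments that undergo a rule: /k/ → [tʃ] (rule 2); /t/ → [ʔ] (rule 1); /s/ → [z] (rule 3).
All other segments surface unchanged.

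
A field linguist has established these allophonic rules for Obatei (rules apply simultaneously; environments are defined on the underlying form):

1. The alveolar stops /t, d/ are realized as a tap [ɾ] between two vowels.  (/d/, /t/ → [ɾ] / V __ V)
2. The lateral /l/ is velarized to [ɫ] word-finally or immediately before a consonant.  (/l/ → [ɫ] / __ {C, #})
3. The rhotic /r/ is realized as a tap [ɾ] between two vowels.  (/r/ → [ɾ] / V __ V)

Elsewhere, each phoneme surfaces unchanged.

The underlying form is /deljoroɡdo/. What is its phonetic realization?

[deɫjoɾoɡdo]

/d/ (word-initial) fails the environment for rule 1, so it stays [d].
/e/ — not in any rule's target class → [e].
/l/ (between /e/ and /j/): word-finally or immediately before a consonant, so rule 2 applies → [ɫ].
/j/ (between /l/ and /o/) is unaffected → [j].
/o/ stays [o].
/r/ — between /o/ and /o/, between two vowels — surfaces as [ɾ] (rule 3).
/o/ (between /r/ and /ɡ/): no rule targets it → [o].
/ɡ/ (between /o/ and /d/): no rule targets it → [ɡ].
/d/ (between /ɡ/ and /o/): rule 1 targets it, but not between two vowels → unchanged [d].
/o/ — not in any rule's target class → [o].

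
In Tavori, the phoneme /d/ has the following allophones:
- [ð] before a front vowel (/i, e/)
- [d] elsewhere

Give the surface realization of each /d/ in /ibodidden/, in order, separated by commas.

[ð], [d], [ð]

Occurrence 1 (position 4): before a front vowel (/i, e/) → [ð].
Occurrence 2 (position 6): no conditioning environment matches → elsewhere allophone [d].
Occurrence 3 (position 7): before a front vowel (/i, e/) → [ð].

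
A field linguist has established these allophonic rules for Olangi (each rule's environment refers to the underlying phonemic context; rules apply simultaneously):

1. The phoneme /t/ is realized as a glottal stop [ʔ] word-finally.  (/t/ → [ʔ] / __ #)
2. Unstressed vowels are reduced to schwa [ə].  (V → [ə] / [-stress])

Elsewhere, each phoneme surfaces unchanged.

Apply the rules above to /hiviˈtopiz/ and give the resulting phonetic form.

/i/ meets the environment for rule 2 (in an unstressed syllable) → [ə].
/i/ — between /v/ and /t/, in an unstressed syllable — surfaces as [ə] (rule 2).
/t/ — between /i/ and /o/; rule 1 does not apply here → [t].
/o/ (between /t/ and /p/) fails the environment for rule 2, so it stays [o].
/i/ — between /p/ and /z/, in an unstressed syllable — surfaces as [ə] (rule 2).

[həvəˈtopəz]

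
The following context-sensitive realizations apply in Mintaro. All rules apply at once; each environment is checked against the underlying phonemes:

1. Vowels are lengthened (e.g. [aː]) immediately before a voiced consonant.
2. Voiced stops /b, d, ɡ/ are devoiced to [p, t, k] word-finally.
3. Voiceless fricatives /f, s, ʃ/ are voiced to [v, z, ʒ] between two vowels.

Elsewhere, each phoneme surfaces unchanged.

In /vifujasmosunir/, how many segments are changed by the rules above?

Segments that undergo a rule: /f/ → [v] (rule 3); /u/ → [uː] (rule 1); /s/ → [z] (rule 3); /u/ → [uː] (rule 1); /i/ → [iː] (rule 1).
All other segments surface unchanged.

5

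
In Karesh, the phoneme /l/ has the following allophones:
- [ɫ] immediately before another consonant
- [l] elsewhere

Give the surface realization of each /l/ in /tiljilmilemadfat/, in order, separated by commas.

[ɫ], [ɫ], [l]

Occurrence 1 (position 3): immediately before another consonant → [ɫ].
Occurrence 2 (position 6): immediately before another consonant → [ɫ].
Occurrence 3 (position 9): no conditioning environment matches → elsewhere allophone [l].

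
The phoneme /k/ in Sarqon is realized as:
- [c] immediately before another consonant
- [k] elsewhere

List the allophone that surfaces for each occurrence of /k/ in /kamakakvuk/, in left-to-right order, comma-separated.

Occurrence 1 (position 1): no conditioning environment matches → elsewhere allophone [k].
Occurrence 2 (position 5): no conditioning environment matches → elsewhere allophone [k].
Occurrence 3 (position 7): immediately before another consonant → [c].
Occurrence 4 (position 10): no conditioning environment matches → elsewhere allophone [k].

[k], [k], [c], [k]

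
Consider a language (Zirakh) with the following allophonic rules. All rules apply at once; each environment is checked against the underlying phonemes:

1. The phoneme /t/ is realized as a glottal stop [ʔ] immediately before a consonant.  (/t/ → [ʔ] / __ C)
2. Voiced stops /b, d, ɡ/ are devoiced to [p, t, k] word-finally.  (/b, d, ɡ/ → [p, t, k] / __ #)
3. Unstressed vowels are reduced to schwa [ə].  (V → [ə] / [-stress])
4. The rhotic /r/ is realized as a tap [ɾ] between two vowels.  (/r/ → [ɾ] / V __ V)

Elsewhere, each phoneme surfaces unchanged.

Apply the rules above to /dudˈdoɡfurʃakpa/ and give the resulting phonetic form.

/d/ (word-initial) is in the target of rule 2 but the environment (word-finally) is not met → [d].
/u/ (between /d/ and /d/): in an unstressed syllable, so rule 3 applies → [ə].
/d/ (between /u/ and /d/) is in the target of rule 2 but the environment (word-finally) is not met → [d].
/d/ (between /d/ and /o/) fails the environment for rule 2, so it stays [d].
/o/ — between /d/ and /ɡ/; rule 3 does not apply here → [o].
/ɡ/ — between /o/ and /f/; rule 2 does not apply here → [ɡ].
/u/ (between /f/ and /r/) occurs in an unstressed syllable → [ə] by rule 3.
/r/ — between /u/ and /ʃ/; rule 4 does not apply here → [r].
/a/ (between /ʃ/ and /k/) occurs in an unstressed syllable → [ə] by rule 3.
/a/ meets the environment for rule 3 (in an unstressed syllable) → [ə].

[dədˈdoɡfərʃəkpə]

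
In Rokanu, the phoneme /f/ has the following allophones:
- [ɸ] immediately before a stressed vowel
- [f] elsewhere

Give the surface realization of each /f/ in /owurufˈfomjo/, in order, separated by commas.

Occurrence 1 (position 6): no conditioning environment matches → elsewhere allophone [f].
Occurrence 2 (position 7): immediately before a stressed vowel → [ɸ].

[f], [ɸ]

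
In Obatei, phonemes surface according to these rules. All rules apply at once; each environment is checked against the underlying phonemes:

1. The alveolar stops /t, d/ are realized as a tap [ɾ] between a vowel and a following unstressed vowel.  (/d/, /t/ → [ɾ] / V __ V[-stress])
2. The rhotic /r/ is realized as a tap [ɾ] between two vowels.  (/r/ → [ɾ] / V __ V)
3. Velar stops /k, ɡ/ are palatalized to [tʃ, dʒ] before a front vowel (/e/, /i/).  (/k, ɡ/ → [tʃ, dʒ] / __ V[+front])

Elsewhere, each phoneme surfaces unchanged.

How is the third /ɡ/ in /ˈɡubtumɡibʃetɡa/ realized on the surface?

/ɡ/ — between /t/ and /a/; rule 3 does not apply here → [ɡ].

[ɡ]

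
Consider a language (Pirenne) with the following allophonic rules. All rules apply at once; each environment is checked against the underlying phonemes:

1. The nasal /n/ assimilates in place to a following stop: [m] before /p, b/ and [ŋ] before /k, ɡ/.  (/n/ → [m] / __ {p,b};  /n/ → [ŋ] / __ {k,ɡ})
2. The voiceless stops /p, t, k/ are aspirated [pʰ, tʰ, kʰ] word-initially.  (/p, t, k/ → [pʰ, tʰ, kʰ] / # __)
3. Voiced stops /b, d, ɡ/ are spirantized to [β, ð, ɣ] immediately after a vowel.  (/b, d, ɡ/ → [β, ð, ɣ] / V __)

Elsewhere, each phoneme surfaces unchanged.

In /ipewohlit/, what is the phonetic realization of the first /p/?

/p/ — between /i/ and /e/; rule 2 does not apply here → [p].

[p]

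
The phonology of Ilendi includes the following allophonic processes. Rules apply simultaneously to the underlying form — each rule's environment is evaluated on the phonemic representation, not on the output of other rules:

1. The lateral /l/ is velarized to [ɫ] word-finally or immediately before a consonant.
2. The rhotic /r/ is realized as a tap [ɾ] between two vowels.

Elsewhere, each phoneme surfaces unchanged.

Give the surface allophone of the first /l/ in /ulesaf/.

[l]

/l/ — between /u/ and /e/; rule 1 does not apply here → [l].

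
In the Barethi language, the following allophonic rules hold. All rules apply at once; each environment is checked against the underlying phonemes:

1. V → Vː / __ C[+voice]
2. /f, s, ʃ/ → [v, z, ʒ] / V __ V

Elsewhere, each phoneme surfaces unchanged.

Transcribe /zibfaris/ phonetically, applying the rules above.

[ziːbfaːris]

/z/ (word-initial) is unaffected → [z].
Rule 1 applies to /i/ (between /z/ and /b/: before a voiced consonant) → [iː].
/b/ (between /i/ and /f/) is unaffected → [b].
/f/ — between /b/ and /a/; rule 2 does not apply here → [f].
/a/ meets the environment for rule 1 (before a voiced consonant) → [aː].
/r/ — not in any rule's target class → [r].
/i/ (between /r/ and /s/): rule 1 targets it, but not before a voiced consonant → unchanged [i].
/s/ (word-final): rule 2 targets it, but not between two vowels → unchanged [s].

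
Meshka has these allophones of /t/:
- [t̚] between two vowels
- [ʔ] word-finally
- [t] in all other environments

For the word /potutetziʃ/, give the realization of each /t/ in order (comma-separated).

[t̚], [t̚], [t]

Occurrence 1 (position 3): between two vowels → [t̚].
Occurrence 2 (position 5): between two vowels → [t̚].
Occurrence 3 (position 7): no conditioning environment matches → elsewhere allophone [t].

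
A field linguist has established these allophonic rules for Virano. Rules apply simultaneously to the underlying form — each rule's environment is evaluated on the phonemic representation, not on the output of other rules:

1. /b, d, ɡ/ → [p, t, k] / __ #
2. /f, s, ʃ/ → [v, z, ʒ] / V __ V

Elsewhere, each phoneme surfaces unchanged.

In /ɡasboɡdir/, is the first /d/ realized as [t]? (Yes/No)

/d/ (between /ɡ/ and /i/): rule 1 targets it, but not word-finally → unchanged [d].
The actual realization is [d], not [t].

No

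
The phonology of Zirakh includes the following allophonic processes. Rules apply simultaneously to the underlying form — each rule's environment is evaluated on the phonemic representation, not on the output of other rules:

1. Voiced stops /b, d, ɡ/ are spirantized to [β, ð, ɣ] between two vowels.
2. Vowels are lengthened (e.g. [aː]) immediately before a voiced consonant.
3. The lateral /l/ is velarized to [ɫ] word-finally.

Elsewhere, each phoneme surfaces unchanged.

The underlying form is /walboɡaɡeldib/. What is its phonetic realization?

[waːlboːɣaːɣeːldiːb]

/w/ stays [w].
Rule 2 applies to /a/ (between /w/ and /l/: before a voiced consonant) → [aː].
/l/ — between /a/ and /b/; rule 3 does not apply here → [l].
/b/ — between /l/ and /o/; rule 1 does not apply here → [b].
/o/ (between /b/ and /ɡ/) occurs before a voiced consonant → [oː] by rule 2.
Rule 1 applies to /ɡ/ (between /o/ and /a/: between two vowels) → [ɣ].
Rule 2 applies to /a/ (between /ɡ/ and /ɡ/: before a voiced consonant) → [aː].
/ɡ/ meets the environment for rule 1 (between two vowels) → [ɣ].
/e/ (between /ɡ/ and /l/) occurs before a voiced consonant → [eː] by rule 2.
/l/ (between /e/ and /d/) fails the environment for rule 3, so it stays [l].
/d/ — between /l/ and /i/; rule 1 does not apply here → [d].
/i/ — between /d/ and /b/, before a voiced consonant — surfaces as [iː] (rule 2).
/b/ (word-final): rule 1 targets it, but not between two vowels → unchanged [b].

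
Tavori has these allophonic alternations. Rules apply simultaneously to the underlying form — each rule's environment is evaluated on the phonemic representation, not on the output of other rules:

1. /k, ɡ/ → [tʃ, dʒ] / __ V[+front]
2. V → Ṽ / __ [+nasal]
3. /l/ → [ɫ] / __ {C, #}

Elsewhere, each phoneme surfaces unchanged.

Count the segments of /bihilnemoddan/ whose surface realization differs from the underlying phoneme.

3

Segments that undergo a rule: /l/ → [ɫ] (rule 3); /e/ → [ẽ] (rule 2); /a/ → [ã] (rule 2).
All other segments surface unchanged.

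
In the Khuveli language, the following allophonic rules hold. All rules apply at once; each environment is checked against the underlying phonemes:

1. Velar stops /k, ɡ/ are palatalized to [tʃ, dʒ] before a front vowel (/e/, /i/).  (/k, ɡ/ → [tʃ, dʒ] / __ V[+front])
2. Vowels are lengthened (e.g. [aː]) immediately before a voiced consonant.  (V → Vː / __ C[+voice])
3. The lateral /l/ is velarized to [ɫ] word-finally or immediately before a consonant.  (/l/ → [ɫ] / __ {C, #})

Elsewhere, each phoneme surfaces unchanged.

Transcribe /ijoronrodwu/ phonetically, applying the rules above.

/i/ — word-initial, before a voiced consonant — surfaces as [iː] (rule 2).
/j/ — not in any rule's target class → [j].
/o/ meets the environment for rule 2 (before a voiced consonant) → [oː].
/r/ — not in any rule's target class → [r].
/o/ meets the environment for rule 2 (before a voiced consonant) → [oː].
/n/ (between /o/ and /r/): no rule targets it → [n].
/r/ (between /n/ and /o/) is unaffected → [r].
/o/ meets the environment for rule 2 (before a voiced consonant) → [oː].
/d/ (between /o/ and /w/) is unaffected → [d].
/w/ — not in any rule's target class → [w].
/u/ (word-final): rule 2 targets it, but not before a voiced consonant → unchanged [u].

[iːjoːroːnroːdwu]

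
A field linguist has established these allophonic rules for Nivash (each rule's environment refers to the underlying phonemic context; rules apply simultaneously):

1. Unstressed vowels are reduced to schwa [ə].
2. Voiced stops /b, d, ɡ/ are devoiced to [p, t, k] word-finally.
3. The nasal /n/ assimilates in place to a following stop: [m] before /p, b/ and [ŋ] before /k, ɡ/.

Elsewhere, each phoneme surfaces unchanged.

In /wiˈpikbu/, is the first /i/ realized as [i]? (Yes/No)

No

/i/ (between /w/ and /p/): in an unstressed syllable, so rule 1 applies → [ə].
The actual realization is [ə], not [i].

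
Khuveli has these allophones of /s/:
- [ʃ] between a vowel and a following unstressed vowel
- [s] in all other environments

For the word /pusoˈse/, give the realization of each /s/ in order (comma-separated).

Occurrence 1 (position 3): between a vowel and a following unstressed vowel → [ʃ].
Occurrence 2 (position 5): no conditioning environment matches → elsewhere allophone [s].

[ʃ], [s]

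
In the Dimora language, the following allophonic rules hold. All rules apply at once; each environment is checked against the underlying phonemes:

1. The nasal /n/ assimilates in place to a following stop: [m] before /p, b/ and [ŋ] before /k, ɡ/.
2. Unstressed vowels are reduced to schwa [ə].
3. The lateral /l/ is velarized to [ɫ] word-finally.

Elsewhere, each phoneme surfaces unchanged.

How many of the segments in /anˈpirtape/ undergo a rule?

4

Segments that undergo a rule: /a/ → [ə] (rule 2); /n/ → [m] (rule 1); /a/ → [ə] (rule 2); /e/ → [ə] (rule 2).
All other segments surface unchanged.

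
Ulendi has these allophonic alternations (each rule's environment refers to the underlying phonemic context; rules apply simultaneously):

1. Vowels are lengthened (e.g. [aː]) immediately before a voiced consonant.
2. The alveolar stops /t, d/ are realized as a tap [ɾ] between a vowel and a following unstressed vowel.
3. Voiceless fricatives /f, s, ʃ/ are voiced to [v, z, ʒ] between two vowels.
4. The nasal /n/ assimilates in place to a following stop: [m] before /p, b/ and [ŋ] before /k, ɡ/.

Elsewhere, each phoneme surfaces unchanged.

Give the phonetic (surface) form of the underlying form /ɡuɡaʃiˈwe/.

/ɡ/ — not in any rule's target class → [ɡ].
Rule 1 applies to /u/ (between /ɡ/ and /ɡ/: before a voiced consonant) → [uː].
/ɡ/ stays [ɡ].
/a/ (between /ɡ/ and /ʃ/): rule 1 targets it, but not before a voiced consonant → unchanged [a].
/ʃ/ (between /a/ and /i/) occurs between two vowels → [ʒ] by rule 3.
/i/ — between /ʃ/ and /w/, before a voiced consonant — surfaces as [iː] (rule 1).
/w/ stays [w].
/e/ (word-final) fails the environment for rule 1, so it stays [e].

[ɡuːɡaʒiːˈwe]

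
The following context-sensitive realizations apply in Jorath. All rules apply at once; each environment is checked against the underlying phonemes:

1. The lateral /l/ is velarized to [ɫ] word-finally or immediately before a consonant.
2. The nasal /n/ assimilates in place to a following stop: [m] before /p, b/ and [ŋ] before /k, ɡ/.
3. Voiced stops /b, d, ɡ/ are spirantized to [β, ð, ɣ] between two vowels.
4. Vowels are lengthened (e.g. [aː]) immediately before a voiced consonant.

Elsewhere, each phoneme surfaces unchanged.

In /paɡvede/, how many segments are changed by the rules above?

3

Segments that undergo a rule: /a/ → [aː] (rule 4); /e/ → [eː] (rule 4); /d/ → [ð] (rule 3).
All other segments surface unchanged.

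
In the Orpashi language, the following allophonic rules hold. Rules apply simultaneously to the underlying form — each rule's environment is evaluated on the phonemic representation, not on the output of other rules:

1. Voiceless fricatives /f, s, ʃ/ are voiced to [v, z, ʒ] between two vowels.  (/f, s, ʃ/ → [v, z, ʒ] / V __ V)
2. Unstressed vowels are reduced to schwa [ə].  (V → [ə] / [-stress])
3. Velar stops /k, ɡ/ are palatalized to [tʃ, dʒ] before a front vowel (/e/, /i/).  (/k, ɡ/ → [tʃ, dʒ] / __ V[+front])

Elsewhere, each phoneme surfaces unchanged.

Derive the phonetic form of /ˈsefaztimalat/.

[ˈsevəztəmələt]

/s/ (word-initial) is in the target of rule 1 but the environment (between two vowels) is not met → [s].
/e/ — between /s/ and /f/; rule 2 does not apply here → [e].
/f/ (between /e/ and /a/) occurs between two vowels → [v] by rule 1.
/a/ (between /f/ and /z/): in an unstressed syllable, so rule 2 applies → [ə].
/i/ — between /t/ and /m/, in an unstressed syllable — surfaces as [ə] (rule 2).
/a/ — between /m/ and /l/, in an unstressed syllable — surfaces as [ə] (rule 2).
/a/ meets the environment for rule 2 (in an unstressed syllable) → [ə].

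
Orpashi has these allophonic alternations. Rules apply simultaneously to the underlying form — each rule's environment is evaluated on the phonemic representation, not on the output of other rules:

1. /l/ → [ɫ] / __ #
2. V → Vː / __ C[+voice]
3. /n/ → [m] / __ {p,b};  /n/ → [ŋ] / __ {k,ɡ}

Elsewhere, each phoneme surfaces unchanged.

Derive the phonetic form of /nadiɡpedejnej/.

/n/ — word-initial; rule 3 does not apply here → [n].
/a/ (between /n/ and /d/) occurs before a voiced consonant → [aː] by rule 2.
/d/ stays [d].
/i/ meets the environment for rule 2 (before a voiced consonant) → [iː].
/ɡ/ (between /i/ and /p/) is unaffected → [ɡ].
/p/ stays [p].
Rule 2 applies to /e/ (between /p/ and /d/: before a voiced consonant) → [eː].
/d/ (between /e/ and /e/) is unaffected → [d].
/e/ — between /d/ and /j/, before a voiced consonant — surfaces as [eː] (rule 2).
/j/ — not in any rule's target class → [j].
/n/ (between /j/ and /e/) fails the environment for rule 3, so it stays [n].
Rule 2 applies to /e/ (between /n/ and /j/: before a voiced consonant) → [eː].
/j/ (word-final) is unaffected → [j].

[naːdiːɡpeːdeːjneːj]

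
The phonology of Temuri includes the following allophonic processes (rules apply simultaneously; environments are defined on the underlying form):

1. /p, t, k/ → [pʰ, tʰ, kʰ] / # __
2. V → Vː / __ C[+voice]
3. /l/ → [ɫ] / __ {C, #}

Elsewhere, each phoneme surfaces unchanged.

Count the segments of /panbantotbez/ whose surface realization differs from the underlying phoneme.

Segments that undergo a rule: /p/ → [pʰ] (rule 1); /a/ → [aː] (rule 2); /a/ → [aː] (rule 2); /e/ → [eː] (rule 2).
All other segments surface unchanged.

4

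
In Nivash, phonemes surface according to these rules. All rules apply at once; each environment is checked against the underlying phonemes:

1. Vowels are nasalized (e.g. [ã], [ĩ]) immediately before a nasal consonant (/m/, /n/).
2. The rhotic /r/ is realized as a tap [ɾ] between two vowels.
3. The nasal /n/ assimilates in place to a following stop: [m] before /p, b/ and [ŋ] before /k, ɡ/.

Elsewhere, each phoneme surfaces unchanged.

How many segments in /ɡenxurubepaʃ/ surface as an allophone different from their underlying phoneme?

2

Segments that undergo a rule: /e/ → [ẽ] (rule 1); /r/ → [ɾ] (rule 2).
All other segments surface unchanged.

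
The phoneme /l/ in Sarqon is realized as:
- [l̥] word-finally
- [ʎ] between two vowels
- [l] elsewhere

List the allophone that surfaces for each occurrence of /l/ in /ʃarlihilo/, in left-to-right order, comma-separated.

Occurrence 1 (position 4): no conditioning environment matches → elsewhere allophone [l].
Occurrence 2 (position 8): between two vowels → [ʎ].

[l], [ʎ]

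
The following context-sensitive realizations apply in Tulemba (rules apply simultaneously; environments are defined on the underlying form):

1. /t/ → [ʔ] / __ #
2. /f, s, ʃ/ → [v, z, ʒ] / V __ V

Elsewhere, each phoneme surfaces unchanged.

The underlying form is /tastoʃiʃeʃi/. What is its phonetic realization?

/t/ — word-initial; rule 1 does not apply here → [t].
/a/ — not in any rule's target class → [a].
/s/ — between /a/ and /t/; rule 2 does not apply here → [s].
/t/ (between /s/ and /o/) fails the environment for rule 1, so it stays [t].
/o/ (between /t/ and /ʃ/) is unaffected → [o].
/ʃ/ — between /o/ and /i/, between two vowels — surfaces as [ʒ] (rule 2).
/i/ — not in any rule's target class → [i].
/ʃ/ meets the environment for rule 2 (between two vowels) → [ʒ].
/e/ (between /ʃ/ and /ʃ/): no rule targets it → [e].
Rule 2 applies to /ʃ/ (between /e/ and /i/: between two vowels) → [ʒ].
/i/ — not in any rule's target class → [i].

[tastoʒiʒeʒi]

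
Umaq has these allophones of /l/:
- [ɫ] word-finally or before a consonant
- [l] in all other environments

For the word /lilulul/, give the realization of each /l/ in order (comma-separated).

Occurrence 1 (position 1): no conditioning environment matches → elsewhere allophone [l].
Occurrence 2 (position 3): no conditioning environment matches → elsewhere allophone [l].
Occurrence 3 (position 5): no conditioning environment matches → elsewhere allophone [l].
Occurrence 4 (position 7): word-finally or before a consonant → [ɫ].

[l], [l], [l], [ɫ]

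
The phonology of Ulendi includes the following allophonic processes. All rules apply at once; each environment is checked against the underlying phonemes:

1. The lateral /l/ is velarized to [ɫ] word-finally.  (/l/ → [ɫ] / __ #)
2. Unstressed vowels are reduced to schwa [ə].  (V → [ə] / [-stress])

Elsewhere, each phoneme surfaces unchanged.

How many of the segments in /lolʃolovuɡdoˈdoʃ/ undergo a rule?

5

Segments that undergo a rule: /o/ → [ə] (rule 2); /o/ → [ə] (rule 2); /o/ → [ə] (rule 2); /u/ → [ə] (rule 2); /o/ → [ə] (rule 2).
All other segments surface unchanged.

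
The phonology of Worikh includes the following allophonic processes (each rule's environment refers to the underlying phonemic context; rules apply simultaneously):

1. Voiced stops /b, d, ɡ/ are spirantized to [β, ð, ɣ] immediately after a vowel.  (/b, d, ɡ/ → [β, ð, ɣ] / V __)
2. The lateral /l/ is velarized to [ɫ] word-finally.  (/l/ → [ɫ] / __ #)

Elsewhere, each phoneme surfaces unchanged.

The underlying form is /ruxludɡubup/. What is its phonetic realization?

/r/ — not in any rule's target class → [r].
/u/ stays [u].
/x/ (between /u/ and /l/): no rule targets it → [x].
/l/ (between /x/ and /u/) is in the target of rule 2 but the environment (word-finally) is not met → [l].
/u/ (between /l/ and /d/): no rule targets it → [u].
Rule 1 applies to /d/ (between /u/ and /ɡ/: immediately after a vowel) → [ð].
/ɡ/ — between /d/ and /u/; rule 1 does not apply here → [ɡ].
/u/ (between /ɡ/ and /b/) is unaffected → [u].
Rule 1 applies to /b/ (between /u/ and /u/: immediately after a vowel) → [β].
/u/ — not in any rule's target class → [u].
/p/ (word-final): no rule targets it → [p].

[ruxluðɡuβup]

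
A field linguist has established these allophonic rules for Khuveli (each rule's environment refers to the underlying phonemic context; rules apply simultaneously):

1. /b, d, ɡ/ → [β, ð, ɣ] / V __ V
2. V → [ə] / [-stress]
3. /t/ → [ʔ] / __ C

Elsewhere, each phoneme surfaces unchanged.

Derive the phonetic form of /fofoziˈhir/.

/f/ — not in any rule's target class → [f].
/o/ (between /f/ and /f/): in an unstressed syllable, so rule 2 applies → [ə].
/f/ (between /o/ and /o/): no rule targets it → [f].
Rule 2 applies to /o/ (between /f/ and /z/: in an unstressed syllable) → [ə].
/z/ — not in any rule's target class → [z].
Rule 2 applies to /i/ (between /z/ and /h/: in an unstressed syllable) → [ə].
/h/ stays [h].
/i/ — between /h/ and /r/; rule 2 does not apply here → [i].
/r/ stays [r].

[fəfəzəˈhir]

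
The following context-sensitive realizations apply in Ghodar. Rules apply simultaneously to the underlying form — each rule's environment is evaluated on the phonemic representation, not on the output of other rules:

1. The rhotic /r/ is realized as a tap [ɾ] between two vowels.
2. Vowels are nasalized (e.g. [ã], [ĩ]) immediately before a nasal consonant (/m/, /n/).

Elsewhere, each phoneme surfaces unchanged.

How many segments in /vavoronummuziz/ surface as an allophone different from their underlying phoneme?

3

Segments that undergo a rule: /r/ → [ɾ] (rule 1); /o/ → [õ] (rule 2); /u/ → [ũ] (rule 2).
All other segments surface unchanged.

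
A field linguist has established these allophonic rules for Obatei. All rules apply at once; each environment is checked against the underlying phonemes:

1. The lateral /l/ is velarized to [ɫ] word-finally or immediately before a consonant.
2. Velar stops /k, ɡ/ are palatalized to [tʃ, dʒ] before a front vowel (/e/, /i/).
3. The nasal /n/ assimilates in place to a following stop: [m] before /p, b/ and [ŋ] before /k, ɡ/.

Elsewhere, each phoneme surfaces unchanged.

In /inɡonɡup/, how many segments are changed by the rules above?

2

Segments that undergo a rule: /n/ → [ŋ] (rule 3); /n/ → [ŋ] (rule 3).
All other segments surface unchanged.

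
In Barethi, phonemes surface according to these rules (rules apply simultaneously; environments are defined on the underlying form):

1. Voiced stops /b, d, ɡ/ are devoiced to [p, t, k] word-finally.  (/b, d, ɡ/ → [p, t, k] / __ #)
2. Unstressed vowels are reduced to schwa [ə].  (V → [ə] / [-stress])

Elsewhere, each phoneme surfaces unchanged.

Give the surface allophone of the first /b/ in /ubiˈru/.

/b/ (between /u/ and /i/): rule 1 targets it, but not word-finally → unchanged [b].

[b]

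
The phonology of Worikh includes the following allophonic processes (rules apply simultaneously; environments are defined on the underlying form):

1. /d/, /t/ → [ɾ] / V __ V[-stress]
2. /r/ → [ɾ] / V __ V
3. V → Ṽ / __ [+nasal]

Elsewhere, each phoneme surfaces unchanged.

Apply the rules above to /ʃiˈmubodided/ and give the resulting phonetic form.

[ʃĩˈmuboɾiɾed]

/ʃ/ — not in any rule's target class → [ʃ].
/i/ (between /ʃ/ and /m/) occurs before a nasal consonant → [ĩ] by rule 3.
/m/ — not in any rule's target class → [m].
/u/ (between /m/ and /b/) fails the environment for rule 3, so it stays [u].
/b/ stays [b].
/o/ — between /b/ and /d/; rule 3 does not apply here → [o].
Rule 1 applies to /d/ (between /o/ and /i/: between a vowel and a following unstressed vowel) → [ɾ].
/i/ (between /d/ and /d/): rule 3 targets it, but not before a nasal consonant → unchanged [i].
/d/ — between /i/ and /e/, between a vowel and a following unstressed vowel — surfaces as [ɾ] (rule 1).
/e/ (between /d/ and /d/) is in the target of rule 3 but the environment (before a nasal consonant) is not met → [e].
/d/ — word-final; rule 1 does not apply here → [d].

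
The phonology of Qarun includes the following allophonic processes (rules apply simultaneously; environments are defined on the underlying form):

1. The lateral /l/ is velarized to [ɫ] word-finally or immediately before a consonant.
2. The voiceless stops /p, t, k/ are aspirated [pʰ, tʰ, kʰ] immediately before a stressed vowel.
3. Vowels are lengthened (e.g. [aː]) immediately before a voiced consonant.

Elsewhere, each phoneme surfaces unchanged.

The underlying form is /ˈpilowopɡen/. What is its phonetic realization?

/p/ (word-initial) occurs immediately before a stressed vowel → [pʰ] by rule 2.
/i/ meets the environment for rule 3 (before a voiced consonant) → [iː].
/l/ (between /i/ and /o/) fails the environment for rule 1, so it stays [l].
/o/ — between /l/ and /w/, before a voiced consonant — surfaces as [oː] (rule 3).
/w/ (between /o/ and /o/): no rule targets it → [w].
/o/ (between /w/ and /p/) is in the target of rule 3 but the environment (before a voiced consonant) is not met → [o].
/p/ (between /o/ and /ɡ/) fails the environment for rule 2, so it stays [p].
/ɡ/ stays [ɡ].
/e/ (between /ɡ/ and /n/): before a voiced consonant, so rule 3 applies → [eː].
/n/ stays [n].

[ˈpʰiːloːwopɡeːn]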